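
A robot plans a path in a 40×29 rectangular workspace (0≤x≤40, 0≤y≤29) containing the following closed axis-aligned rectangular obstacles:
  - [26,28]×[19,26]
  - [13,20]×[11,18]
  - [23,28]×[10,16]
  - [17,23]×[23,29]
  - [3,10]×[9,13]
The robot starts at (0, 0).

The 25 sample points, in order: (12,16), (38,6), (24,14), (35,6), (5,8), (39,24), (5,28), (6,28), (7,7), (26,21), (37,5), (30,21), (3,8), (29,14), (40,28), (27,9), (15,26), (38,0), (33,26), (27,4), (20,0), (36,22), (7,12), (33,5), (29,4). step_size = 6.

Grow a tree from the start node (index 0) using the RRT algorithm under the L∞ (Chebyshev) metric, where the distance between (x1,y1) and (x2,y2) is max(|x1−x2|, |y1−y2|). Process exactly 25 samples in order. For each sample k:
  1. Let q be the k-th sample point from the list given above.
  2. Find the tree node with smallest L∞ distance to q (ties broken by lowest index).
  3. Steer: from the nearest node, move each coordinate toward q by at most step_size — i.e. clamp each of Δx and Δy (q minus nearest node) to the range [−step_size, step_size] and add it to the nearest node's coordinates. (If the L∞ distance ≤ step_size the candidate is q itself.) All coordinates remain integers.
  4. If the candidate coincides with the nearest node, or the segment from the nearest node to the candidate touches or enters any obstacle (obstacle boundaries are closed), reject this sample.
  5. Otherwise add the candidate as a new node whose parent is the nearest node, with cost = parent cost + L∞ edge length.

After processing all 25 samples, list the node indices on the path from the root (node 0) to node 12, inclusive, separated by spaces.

Path: 0 1 2 3 6 12

1. q=(12,16) nearest=0 d=16 new=(6,6) → add node 1 parent=0 cost=6
2. q=(38,6) nearest=1 d=32 new=(12,6) → add node 2 parent=1 cost=12
3. q=(24,14) nearest=2 d=12 new=(18,12) → blocked by [13,20]×[11,18], reject
4. q=(35,6) nearest=2 d=23 new=(18,6) → add node 3 parent=2 cost=18
5. q=(5,8) nearest=1 d=2 new=(5,8) → add node 4 parent=1 cost=8
6. q=(39,24) nearest=3 d=21 new=(24,12) → blocked by [23,28]×[10,16], reject
7. q=(5,28) nearest=4 d=20 new=(5,14) → blocked by [3,10]×[9,13], reject
8. q=(6,28) nearest=4 d=20 new=(6,14) → blocked by [3,10]×[9,13], reject
9. q=(7,7) nearest=1 d=1 new=(7,7) → add node 5 parent=1 cost=7
10. q=(26,21) nearest=2 d=15 new=(18,12) → blocked by [13,20]×[11,18], reject
11. q=(37,5) nearest=3 d=19 new=(24,5) → add node 6 parent=3 cost=24
12. q=(30,21) nearest=3 d=15 new=(24,12) → blocked by [23,28]×[10,16], reject
13. q=(3,8) nearest=4 d=2 new=(3,8) → add node 7 parent=4 cost=10
14. q=(29,14) nearest=6 d=9 new=(29,11) → add node 8 parent=6 cost=30
15. q=(40,28) nearest=8 d=17 new=(35,17) → add node 9 parent=8 cost=36
16. q=(27,9) nearest=8 d=2 new=(27,9) → blocked by [23,28]×[10,16], reject
17. q=(15,26) nearest=8 d=15 new=(23,17) → blocked by [23,28]×[10,16], reject
18. q=(38,0) nearest=8 d=11 new=(35,5) → add node 10 parent=8 cost=36
19. q=(33,26) nearest=9 d=9 new=(33,23) → add node 11 parent=9 cost=42
20. q=(27,4) nearest=6 d=3 new=(27,4) → add node 12 parent=6 cost=27
21. q=(20,0) nearest=6 d=5 new=(20,0) → add node 13 parent=6 cost=29
22. q=(36,22) nearest=11 d=3 new=(36,22) → add node 14 parent=11 cost=45
23. q=(7,12) nearest=4 d=4 new=(7,12) → blocked by [3,10]×[9,13], reject
24. q=(33,5) nearest=10 d=2 new=(33,5) → add node 15 parent=10 cost=38
25. q=(29,4) nearest=12 d=2 new=(29,4) → add node 16 parent=12 cost=29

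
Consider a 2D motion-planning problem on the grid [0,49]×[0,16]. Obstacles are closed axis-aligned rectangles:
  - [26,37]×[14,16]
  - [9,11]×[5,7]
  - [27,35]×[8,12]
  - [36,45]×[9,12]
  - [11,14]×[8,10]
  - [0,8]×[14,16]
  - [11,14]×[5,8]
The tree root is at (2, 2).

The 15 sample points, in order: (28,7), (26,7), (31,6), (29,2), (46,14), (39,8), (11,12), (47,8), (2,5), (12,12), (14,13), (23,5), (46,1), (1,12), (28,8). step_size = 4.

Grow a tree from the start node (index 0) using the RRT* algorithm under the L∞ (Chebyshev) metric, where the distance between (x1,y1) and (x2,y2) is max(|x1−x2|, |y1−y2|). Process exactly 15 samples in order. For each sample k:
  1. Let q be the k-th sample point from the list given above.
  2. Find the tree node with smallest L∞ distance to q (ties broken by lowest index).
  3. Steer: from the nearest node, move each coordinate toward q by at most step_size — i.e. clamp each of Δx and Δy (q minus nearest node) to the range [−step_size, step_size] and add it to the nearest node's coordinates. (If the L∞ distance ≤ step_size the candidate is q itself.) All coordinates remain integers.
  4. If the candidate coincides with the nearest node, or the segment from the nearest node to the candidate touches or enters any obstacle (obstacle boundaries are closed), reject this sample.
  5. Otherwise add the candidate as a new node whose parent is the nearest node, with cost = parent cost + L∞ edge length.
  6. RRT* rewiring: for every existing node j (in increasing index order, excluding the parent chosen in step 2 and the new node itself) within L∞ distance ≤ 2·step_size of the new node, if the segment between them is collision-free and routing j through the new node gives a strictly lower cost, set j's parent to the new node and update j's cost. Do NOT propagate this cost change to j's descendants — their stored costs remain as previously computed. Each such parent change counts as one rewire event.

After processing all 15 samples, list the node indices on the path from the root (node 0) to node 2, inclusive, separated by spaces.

1. q=(28,7) nearest=0 d=26 new=(6,6) → add node 1 parent=0 cost=4
2. q=(26,7) nearest=1 d=20 new=(10,7) → blocked by [9,11]×[5,7], reject
3. q=(31,6) nearest=1 d=25 new=(10,6) → blocked by [9,11]×[5,7], reject
4. q=(29,2) nearest=1 d=23 new=(10,2) → add node 2 parent=1 cost=8
5. q=(46,14) nearest=2 d=36 new=(14,6) → blocked by [11,14]×[5,8], reject
6. q=(39,8) nearest=2 d=29 new=(14,6) → blocked by [11,14]×[5,8], reject
7. q=(11,12) nearest=1 d=6 new=(10,10) → add node 3 parent=1 cost=8
8. q=(47,8) nearest=2 d=37 new=(14,6) → blocked by [11,14]×[5,8], reject
9. q=(2,5) nearest=0 d=3 new=(2,5) → add node 4 parent=0 cost=3
10. q=(12,12) nearest=3 d=2 new=(12,12) → add node 5 parent=3 cost=10
11. q=(14,13) nearest=5 d=2 new=(14,13) → add node 6 parent=5 cost=12
12. q=(23,5) nearest=6 d=9 new=(18,9) → add node 7 parent=6 cost=16
13. q=(46,1) nearest=7 d=28 new=(22,5) → add node 8 parent=7 cost=20
14. q=(1,12) nearest=1 d=6 new=(2,10) → add node 9 parent=1 cost=8
15. q=(28,8) nearest=8 d=6 new=(26,8) → add node 10 parent=8 cost=24

Path: 0 1 2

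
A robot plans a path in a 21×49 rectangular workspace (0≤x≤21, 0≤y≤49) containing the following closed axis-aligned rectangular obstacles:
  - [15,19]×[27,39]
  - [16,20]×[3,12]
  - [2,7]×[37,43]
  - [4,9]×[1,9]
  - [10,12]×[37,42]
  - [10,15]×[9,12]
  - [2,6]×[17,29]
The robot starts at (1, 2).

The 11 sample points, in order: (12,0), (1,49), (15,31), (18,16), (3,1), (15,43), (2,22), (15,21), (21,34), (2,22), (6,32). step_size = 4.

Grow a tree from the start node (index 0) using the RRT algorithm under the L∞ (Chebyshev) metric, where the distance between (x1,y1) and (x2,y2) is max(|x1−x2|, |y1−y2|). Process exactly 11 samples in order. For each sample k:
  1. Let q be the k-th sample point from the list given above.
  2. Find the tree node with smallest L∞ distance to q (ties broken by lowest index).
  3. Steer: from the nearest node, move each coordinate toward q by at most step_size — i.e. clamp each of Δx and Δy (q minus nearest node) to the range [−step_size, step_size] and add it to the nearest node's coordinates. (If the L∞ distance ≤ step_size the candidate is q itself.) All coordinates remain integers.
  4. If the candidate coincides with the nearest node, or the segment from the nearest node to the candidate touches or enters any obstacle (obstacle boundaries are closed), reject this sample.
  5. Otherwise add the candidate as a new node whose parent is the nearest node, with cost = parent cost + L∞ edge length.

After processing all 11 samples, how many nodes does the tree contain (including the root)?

Node count: 7

1. q=(12,0) nearest=0 d=11 new=(5,0) → add node 1 parent=0 cost=4
2. q=(1,49) nearest=0 d=47 new=(1,6) → add node 2 parent=0 cost=4
3. q=(15,31) nearest=2 d=25 new=(5,10) → blocked by [4,9]×[1,9], reject
4. q=(18,16) nearest=1 d=16 new=(9,4) → blocked by [4,9]×[1,9], reject
5. q=(3,1) nearest=0 d=2 new=(3,1) → add node 3 parent=0 cost=2
6. q=(15,43) nearest=2 d=37 new=(5,10) → blocked by [4,9]×[1,9], reject
7. q=(2,22) nearest=2 d=16 new=(2,10) → add node 4 parent=2 cost=8
8. q=(15,21) nearest=4 d=13 new=(6,14) → add node 5 parent=4 cost=12
9. q=(21,34) nearest=5 d=20 new=(10,18) → add node 6 parent=5 cost=16
10. q=(2,22) nearest=5 d=8 new=(2,18) → blocked by [2,6]×[17,29], reject
11. q=(6,32) nearest=6 d=14 new=(6,22) → blocked by [2,6]×[17,29], reject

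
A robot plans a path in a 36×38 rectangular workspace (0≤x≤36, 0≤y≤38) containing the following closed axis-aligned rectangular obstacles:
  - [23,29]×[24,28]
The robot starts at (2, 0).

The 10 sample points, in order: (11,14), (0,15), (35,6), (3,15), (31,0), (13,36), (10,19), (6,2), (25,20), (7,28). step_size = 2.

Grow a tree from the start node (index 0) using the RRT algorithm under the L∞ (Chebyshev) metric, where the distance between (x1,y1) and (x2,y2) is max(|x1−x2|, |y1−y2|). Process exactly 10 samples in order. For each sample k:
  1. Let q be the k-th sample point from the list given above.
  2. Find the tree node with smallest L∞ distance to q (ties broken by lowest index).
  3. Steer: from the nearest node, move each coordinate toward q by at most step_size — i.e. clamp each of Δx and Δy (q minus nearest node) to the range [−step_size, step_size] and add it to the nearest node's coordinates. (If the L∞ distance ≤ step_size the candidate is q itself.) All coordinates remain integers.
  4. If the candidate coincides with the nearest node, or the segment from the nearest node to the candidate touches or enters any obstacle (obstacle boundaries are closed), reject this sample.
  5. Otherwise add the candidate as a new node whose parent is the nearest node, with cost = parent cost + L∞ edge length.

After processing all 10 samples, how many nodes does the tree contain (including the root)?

1. q=(11,14) nearest=0 d=14 new=(4,2) → add node 1 parent=0 cost=2
2. q=(0,15) nearest=1 d=13 new=(2,4) → add node 2 parent=1 cost=4
3. q=(35,6) nearest=1 d=31 new=(6,4) → add node 3 parent=1 cost=4
4. q=(3,15) nearest=2 d=11 new=(3,6) → add node 4 parent=2 cost=6
5. q=(31,0) nearest=3 d=25 new=(8,2) → add node 5 parent=3 cost=6
6. q=(13,36) nearest=4 d=30 new=(5,8) → add node 6 parent=4 cost=8
7. q=(10,19) nearest=6 d=11 new=(7,10) → add node 7 parent=6 cost=10
8. q=(6,2) nearest=1 d=2 new=(6,2) → add node 8 parent=1 cost=4
9. q=(25,20) nearest=5 d=18 new=(10,4) → add node 9 parent=5 cost=8
10. q=(7,28) nearest=7 d=18 new=(7,12) → add node 10 parent=7 cost=12

Node count: 11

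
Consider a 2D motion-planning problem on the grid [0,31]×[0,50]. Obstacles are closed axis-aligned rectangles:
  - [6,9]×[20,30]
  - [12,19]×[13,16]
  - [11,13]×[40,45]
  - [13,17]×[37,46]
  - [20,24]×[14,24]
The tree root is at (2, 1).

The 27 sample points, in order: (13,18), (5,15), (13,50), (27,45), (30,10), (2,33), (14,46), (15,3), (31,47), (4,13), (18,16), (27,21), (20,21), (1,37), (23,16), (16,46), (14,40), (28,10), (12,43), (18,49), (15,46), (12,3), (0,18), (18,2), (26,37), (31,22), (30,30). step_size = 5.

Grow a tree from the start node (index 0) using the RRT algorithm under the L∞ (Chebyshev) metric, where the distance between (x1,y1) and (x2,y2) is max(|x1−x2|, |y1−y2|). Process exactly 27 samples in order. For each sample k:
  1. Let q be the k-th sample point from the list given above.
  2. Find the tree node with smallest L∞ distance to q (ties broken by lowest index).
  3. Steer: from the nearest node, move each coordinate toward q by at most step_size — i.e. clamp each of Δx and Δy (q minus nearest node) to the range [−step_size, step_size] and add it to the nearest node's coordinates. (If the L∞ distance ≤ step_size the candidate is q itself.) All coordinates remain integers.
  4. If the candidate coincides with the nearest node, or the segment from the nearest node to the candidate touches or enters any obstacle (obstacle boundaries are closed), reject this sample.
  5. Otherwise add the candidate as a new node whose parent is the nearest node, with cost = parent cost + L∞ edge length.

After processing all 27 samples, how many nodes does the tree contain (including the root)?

Node count: 16

1. q=(13,18) nearest=0 d=17 new=(7,6) → add node 1 parent=0 cost=5
2. q=(5,15) nearest=1 d=9 new=(5,11) → add node 2 parent=1 cost=10
3. q=(13,50) nearest=2 d=39 new=(10,16) → add node 3 parent=2 cost=15
4. q=(27,45) nearest=3 d=29 new=(15,21) → add node 4 parent=3 cost=20
5. q=(30,10) nearest=4 d=15 new=(20,16) → blocked by [20,24]×[14,24], reject
6. q=(2,33) nearest=4 d=13 new=(10,26) → add node 5 parent=4 cost=25
7. q=(14,46) nearest=5 d=20 new=(14,31) → add node 6 parent=5 cost=30
8. q=(15,3) nearest=1 d=8 new=(12,3) → add node 7 parent=1 cost=10
9. q=(31,47) nearest=6 d=17 new=(19,36) → add node 8 parent=6 cost=35
10. q=(4,13) nearest=2 d=2 new=(4,13) → add node 9 parent=2 cost=12
11. q=(18,16) nearest=4 d=5 new=(18,16) → blocked by [12,19]×[13,16], reject
12. q=(27,21) nearest=4 d=12 new=(20,21) → blocked by [20,24]×[14,24], reject
13. q=(20,21) nearest=4 d=5 new=(20,21) → blocked by [20,24]×[14,24], reject
14. q=(1,37) nearest=5 d=11 new=(5,31) → blocked by [6,9]×[20,30], reject
15. q=(23,16) nearest=4 d=8 new=(20,16) → blocked by [20,24]×[14,24], reject
16. q=(16,46) nearest=8 d=10 new=(16,41) → blocked by [13,17]×[37,46], reject
17. q=(14,40) nearest=8 d=5 new=(14,40) → blocked by [13,17]×[37,46], reject
18. q=(28,10) nearest=4 d=13 new=(20,16) → blocked by [20,24]×[14,24], reject
19. q=(12,43) nearest=8 d=7 new=(14,41) → blocked by [13,17]×[37,46], reject
20. q=(18,49) nearest=8 d=13 new=(18,41) → add node 10 parent=8 cost=40
21. q=(15,46) nearest=10 d=5 new=(15,46) → blocked by [13,17]×[37,46], reject
22. q=(12,3) nearest=7 d=0 → coincident, reject
23. q=(0,18) nearest=9 d=5 new=(0,18) → add node 11 parent=9 cost=17
24. q=(18,2) nearest=7 d=6 new=(17,2) → add node 12 parent=7 cost=15
25. q=(26,37) nearest=8 d=7 new=(24,37) → add node 13 parent=8 cost=40
26. q=(31,22) nearest=8 d=14 new=(24,31) → add node 14 parent=8 cost=40
27. q=(30,30) nearest=14 d=6 new=(29,30) → add node 15 parent=14 cost=45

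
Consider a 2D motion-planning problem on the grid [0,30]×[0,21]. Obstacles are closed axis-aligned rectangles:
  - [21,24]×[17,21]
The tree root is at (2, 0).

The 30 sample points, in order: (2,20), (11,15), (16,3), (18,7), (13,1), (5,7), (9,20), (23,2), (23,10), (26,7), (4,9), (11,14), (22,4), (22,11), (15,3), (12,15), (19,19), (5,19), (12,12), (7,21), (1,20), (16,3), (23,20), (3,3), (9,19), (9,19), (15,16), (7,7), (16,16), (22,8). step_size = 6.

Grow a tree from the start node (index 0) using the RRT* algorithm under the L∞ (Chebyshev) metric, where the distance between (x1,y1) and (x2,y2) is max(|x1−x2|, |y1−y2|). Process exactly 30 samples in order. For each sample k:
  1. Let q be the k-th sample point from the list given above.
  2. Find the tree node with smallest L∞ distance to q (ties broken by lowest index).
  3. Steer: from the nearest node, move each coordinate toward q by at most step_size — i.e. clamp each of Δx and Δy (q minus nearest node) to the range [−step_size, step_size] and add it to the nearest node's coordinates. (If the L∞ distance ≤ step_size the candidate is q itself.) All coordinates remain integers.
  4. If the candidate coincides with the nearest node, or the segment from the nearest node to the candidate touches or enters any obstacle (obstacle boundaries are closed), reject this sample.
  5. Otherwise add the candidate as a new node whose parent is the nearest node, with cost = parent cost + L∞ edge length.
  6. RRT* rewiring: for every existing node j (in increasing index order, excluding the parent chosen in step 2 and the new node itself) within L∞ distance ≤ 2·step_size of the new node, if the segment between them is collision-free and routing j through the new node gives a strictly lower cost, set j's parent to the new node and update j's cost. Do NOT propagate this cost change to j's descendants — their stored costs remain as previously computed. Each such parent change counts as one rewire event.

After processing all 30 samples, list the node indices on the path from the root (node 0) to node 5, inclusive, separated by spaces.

Path: 0 23 5

1. q=(2,20) nearest=0 d=20 new=(2,6) → add node 1 parent=0 cost=6
2. q=(11,15) nearest=1 d=9 new=(8,12) → add node 2 parent=1 cost=12
3. q=(16,3) nearest=2 d=9 new=(14,6) → add node 3 parent=2 cost=18
4. q=(18,7) nearest=3 d=4 new=(18,7) → add node 4 parent=3 cost=22
5. q=(13,1) nearest=3 d=5 new=(13,1) → add node 5 parent=3 cost=23
6. q=(5,7) nearest=1 d=3 new=(5,7) → add node 6 parent=1 cost=9; rewire 5→6 (17<23)
7. q=(9,20) nearest=2 d=8 new=(9,18) → add node 7 parent=2 cost=18
8. q=(23,2) nearest=4 d=5 new=(23,2) → add node 8 parent=4 cost=27
9. q=(23,10) nearest=4 d=5 new=(23,10) → add node 9 parent=4 cost=27
10. q=(26,7) nearest=9 d=3 new=(26,7) → add node 10 parent=9 cost=30
11. q=(4,9) nearest=6 d=2 new=(4,9) → add node 11 parent=6 cost=11
12. q=(11,14) nearest=2 d=3 new=(11,14) → add node 12 parent=2 cost=15
13. q=(22,4) nearest=8 d=2 new=(22,4) → add node 13 parent=8 cost=29
14. q=(22,11) nearest=9 d=1 new=(22,11) → add node 14 parent=9 cost=28
15. q=(15,3) nearest=5 d=2 new=(15,3) → add node 15 parent=5 cost=19; rewire 13→15 (26<29); rewire 14→15 (27<28)
16. q=(12,15) nearest=12 d=1 new=(12,15) → add node 16 parent=12 cost=16; rewire 14→16 (26<27)
17. q=(19,19) nearest=16 d=7 new=(18,19) → add node 17 parent=16 cost=22
18. q=(5,19) nearest=7 d=4 new=(5,19) → add node 18 parent=7 cost=22
19. q=(12,12) nearest=12 d=2 new=(12,12) → add node 19 parent=12 cost=17
20. q=(7,21) nearest=18 d=2 new=(7,21) → add node 20 parent=18 cost=24
21. q=(1,20) nearest=18 d=4 new=(1,20) → add node 21 parent=18 cost=26
22. q=(16,3) nearest=15 d=1 new=(16,3) → add node 22 parent=15 cost=20
23. q=(23,20) nearest=17 d=5 new=(23,20) → blocked by [21,24]×[17,21], reject
24. q=(3,3) nearest=0 d=3 new=(3,3) → add node 23 parent=0 cost=3; rewire 3→23 (14<18); rewire 5→23 (13<17); rewire 6→23 (7<9); rewire 11→23 (9<11); rewire 12→23 (14<15); rewire 15→23 (15<19); rewire 16→23 (15<16); rewire 19→23 (12<17)
25. q=(9,19) nearest=7 d=1 new=(9,19) → add node 24 parent=7 cost=19; rewire 20→24 (21<24)
26. q=(9,19) nearest=24 d=0 → coincident, reject
27. q=(15,16) nearest=16 d=3 new=(15,16) → add node 25 parent=16 cost=18; rewire 9→25 (26<27); rewire 10→25 (29<30); rewire 14→25 (25<26); rewire 17→25 (21<22)
28. q=(7,7) nearest=6 d=2 new=(7,7) → add node 26 parent=6 cost=9; rewire 4→26 (20<22); rewire 18→26 (21<22); rewire 22→26 (18<20)
29. q=(16,16) nearest=25 d=1 new=(16,16) → add node 27 parent=25 cost=19
30. q=(22,8) nearest=9 d=2 new=(22,8) → add node 28 parent=9 cost=28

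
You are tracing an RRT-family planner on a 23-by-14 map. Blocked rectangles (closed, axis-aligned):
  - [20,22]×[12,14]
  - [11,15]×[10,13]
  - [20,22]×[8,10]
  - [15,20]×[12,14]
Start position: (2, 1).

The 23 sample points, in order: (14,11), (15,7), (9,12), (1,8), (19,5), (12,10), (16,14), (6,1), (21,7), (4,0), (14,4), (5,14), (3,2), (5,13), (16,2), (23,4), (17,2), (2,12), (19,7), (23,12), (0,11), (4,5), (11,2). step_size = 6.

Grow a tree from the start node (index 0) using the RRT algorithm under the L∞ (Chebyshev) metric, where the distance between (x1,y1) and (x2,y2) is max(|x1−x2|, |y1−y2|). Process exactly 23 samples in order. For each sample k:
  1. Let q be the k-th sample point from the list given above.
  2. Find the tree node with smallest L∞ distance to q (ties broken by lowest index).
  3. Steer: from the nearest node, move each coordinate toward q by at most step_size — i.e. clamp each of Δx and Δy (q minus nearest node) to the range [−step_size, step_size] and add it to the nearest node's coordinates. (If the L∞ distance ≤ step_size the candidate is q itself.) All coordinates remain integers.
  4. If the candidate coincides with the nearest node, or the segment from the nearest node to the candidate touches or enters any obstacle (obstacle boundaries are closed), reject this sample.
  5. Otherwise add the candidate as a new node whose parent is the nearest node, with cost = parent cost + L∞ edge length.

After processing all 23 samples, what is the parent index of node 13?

1. q=(14,11) nearest=0 d=12 new=(8,7) → add node 1 parent=0 cost=6
2. q=(15,7) nearest=1 d=7 new=(14,7) → add node 2 parent=1 cost=12
3. q=(9,12) nearest=1 d=5 new=(9,12) → add node 3 parent=1 cost=11
4. q=(1,8) nearest=0 d=7 new=(1,7) → add node 4 parent=0 cost=6
5. q=(19,5) nearest=2 d=5 new=(19,5) → add node 5 parent=2 cost=17
6. q=(12,10) nearest=2 d=3 new=(12,10) → blocked by [11,15]×[10,13], reject
7. q=(16,14) nearest=2 d=7 new=(16,13) → blocked by [11,15]×[10,13], reject
8. q=(6,1) nearest=0 d=4 new=(6,1) → add node 6 parent=0 cost=4
9. q=(21,7) nearest=5 d=2 new=(21,7) → add node 7 parent=5 cost=19
10. q=(4,0) nearest=0 d=2 new=(4,0) → add node 8 parent=0 cost=2
11. q=(14,4) nearest=2 d=3 new=(14,4) → add node 9 parent=2 cost=15
12. q=(5,14) nearest=3 d=4 new=(5,14) → add node 10 parent=3 cost=15
13. q=(3,2) nearest=0 d=1 new=(3,2) → add node 11 parent=0 cost=1
14. q=(5,13) nearest=10 d=1 new=(5,13) → add node 12 parent=10 cost=16
15. q=(16,2) nearest=9 d=2 new=(16,2) → add node 13 parent=9 cost=17
16. q=(23,4) nearest=7 d=3 new=(23,4) → add node 14 parent=7 cost=22
17. q=(17,2) nearest=13 d=1 new=(17,2) → add node 15 parent=13 cost=18
18. q=(2,12) nearest=10 d=3 new=(2,12) → add node 16 parent=10 cost=18
19. q=(19,7) nearest=5 d=2 new=(19,7) → add node 17 parent=5 cost=19
20. q=(23,12) nearest=7 d=5 new=(23,12) → blocked by [20,22]×[8,10], reject
21. q=(0,11) nearest=16 d=2 new=(0,11) → add node 18 parent=16 cost=20
22. q=(4,5) nearest=4 d=3 new=(4,5) → add node 19 parent=4 cost=9
23. q=(11,2) nearest=9 d=3 new=(11,2) → add node 20 parent=9 cost=18

Parent of node 13: 9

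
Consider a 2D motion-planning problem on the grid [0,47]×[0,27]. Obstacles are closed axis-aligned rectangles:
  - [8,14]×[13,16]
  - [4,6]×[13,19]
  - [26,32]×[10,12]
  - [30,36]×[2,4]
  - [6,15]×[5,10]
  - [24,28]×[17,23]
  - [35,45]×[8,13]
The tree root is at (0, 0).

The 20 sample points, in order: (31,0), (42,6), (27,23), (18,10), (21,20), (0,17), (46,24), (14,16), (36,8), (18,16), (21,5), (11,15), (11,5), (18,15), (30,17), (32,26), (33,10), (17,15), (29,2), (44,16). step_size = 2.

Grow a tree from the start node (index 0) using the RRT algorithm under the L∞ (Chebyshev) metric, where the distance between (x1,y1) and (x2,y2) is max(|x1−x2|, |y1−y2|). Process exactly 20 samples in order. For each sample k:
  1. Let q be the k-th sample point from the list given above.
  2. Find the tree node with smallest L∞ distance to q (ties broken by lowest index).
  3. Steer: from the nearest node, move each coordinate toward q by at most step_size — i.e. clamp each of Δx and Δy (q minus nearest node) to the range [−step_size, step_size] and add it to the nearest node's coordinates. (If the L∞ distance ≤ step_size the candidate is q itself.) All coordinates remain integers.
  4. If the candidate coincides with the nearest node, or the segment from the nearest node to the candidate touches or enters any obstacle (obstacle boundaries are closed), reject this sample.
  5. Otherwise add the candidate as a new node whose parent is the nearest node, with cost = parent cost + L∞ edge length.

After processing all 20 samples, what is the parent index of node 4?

Parent of node 4: 3

1. q=(31,0) nearest=0 d=31 new=(2,0) → add node 1 parent=0 cost=2
2. q=(42,6) nearest=1 d=40 new=(4,2) → add node 2 parent=1 cost=4
3. q=(27,23) nearest=2 d=23 new=(6,4) → add node 3 parent=2 cost=6
4. q=(18,10) nearest=3 d=12 new=(8,6) → blocked by [6,15]×[5,10], reject
5. q=(21,20) nearest=3 d=16 new=(8,6) → blocked by [6,15]×[5,10], reject
6. q=(0,17) nearest=3 d=13 new=(4,6) → add node 4 parent=3 cost=8
7. q=(46,24) nearest=3 d=40 new=(8,6) → blocked by [6,15]×[5,10], reject
8. q=(14,16) nearest=4 d=10 new=(6,8) → blocked by [6,15]×[5,10], reject
9. q=(36,8) nearest=3 d=30 new=(8,6) → blocked by [6,15]×[5,10], reject
10. q=(18,16) nearest=3 d=12 new=(8,6) → blocked by [6,15]×[5,10], reject
11. q=(21,5) nearest=3 d=15 new=(8,5) → blocked by [6,15]×[5,10], reject
12. q=(11,15) nearest=4 d=9 new=(6,8) → blocked by [6,15]×[5,10], reject
13. q=(11,5) nearest=3 d=5 new=(8,5) → blocked by [6,15]×[5,10], reject
14. q=(18,15) nearest=3 d=12 new=(8,6) → blocked by [6,15]×[5,10], reject
15. q=(30,17) nearest=3 d=24 new=(8,6) → blocked by [6,15]×[5,10], reject
16. q=(32,26) nearest=3 d=26 new=(8,6) → blocked by [6,15]×[5,10], reject
17. q=(33,10) nearest=3 d=27 new=(8,6) → blocked by [6,15]×[5,10], reject
18. q=(17,15) nearest=3 d=11 new=(8,6) → blocked by [6,15]×[5,10], reject
19. q=(29,2) nearest=3 d=23 new=(8,2) → add node 5 parent=3 cost=8
20. q=(44,16) nearest=5 d=36 new=(10,4) → add node 6 parent=5 cost=10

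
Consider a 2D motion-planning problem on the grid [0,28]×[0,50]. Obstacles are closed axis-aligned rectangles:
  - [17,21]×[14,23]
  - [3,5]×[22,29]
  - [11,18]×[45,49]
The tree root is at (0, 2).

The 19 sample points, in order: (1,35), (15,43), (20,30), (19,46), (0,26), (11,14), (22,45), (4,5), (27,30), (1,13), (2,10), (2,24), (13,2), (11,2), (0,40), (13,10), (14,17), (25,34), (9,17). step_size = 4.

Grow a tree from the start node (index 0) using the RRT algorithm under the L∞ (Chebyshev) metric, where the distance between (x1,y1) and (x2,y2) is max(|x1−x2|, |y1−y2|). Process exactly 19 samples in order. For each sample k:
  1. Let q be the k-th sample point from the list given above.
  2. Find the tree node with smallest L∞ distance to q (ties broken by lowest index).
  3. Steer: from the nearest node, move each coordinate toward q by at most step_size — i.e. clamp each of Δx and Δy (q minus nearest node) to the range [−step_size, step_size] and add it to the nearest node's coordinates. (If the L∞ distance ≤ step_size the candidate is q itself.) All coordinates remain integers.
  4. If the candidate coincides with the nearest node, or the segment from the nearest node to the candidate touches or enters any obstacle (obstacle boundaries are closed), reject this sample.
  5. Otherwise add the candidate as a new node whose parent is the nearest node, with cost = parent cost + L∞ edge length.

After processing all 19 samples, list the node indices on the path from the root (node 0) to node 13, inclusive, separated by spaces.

Path: 0 1 2 3 5 10 13

1. q=(1,35) nearest=0 d=33 new=(1,6) → add node 1 parent=0 cost=4
2. q=(15,43) nearest=1 d=37 new=(5,10) → add node 2 parent=1 cost=8
3. q=(20,30) nearest=2 d=20 new=(9,14) → add node 3 parent=2 cost=12
4. q=(19,46) nearest=3 d=32 new=(13,18) → add node 4 parent=3 cost=16
5. q=(0,26) nearest=3 d=12 new=(5,18) → add node 5 parent=3 cost=16
6. q=(11,14) nearest=3 d=2 new=(11,14) → add node 6 parent=3 cost=14
7. q=(22,45) nearest=4 d=27 new=(17,22) → blocked by [17,21]×[14,23], reject
8. q=(4,5) nearest=1 d=3 new=(4,5) → add node 7 parent=1 cost=7
9. q=(27,30) nearest=4 d=14 new=(17,22) → blocked by [17,21]×[14,23], reject
10. q=(1,13) nearest=2 d=4 new=(1,13) → add node 8 parent=2 cost=12
11. q=(2,10) nearest=2 d=3 new=(2,10) → add node 9 parent=2 cost=11
12. q=(2,24) nearest=5 d=6 new=(2,22) → add node 10 parent=5 cost=20
13. q=(13,2) nearest=2 d=8 new=(9,6) → add node 11 parent=2 cost=12
14. q=(11,2) nearest=11 d=4 new=(11,2) → add node 12 parent=11 cost=16
15. q=(0,40) nearest=10 d=18 new=(0,26) → add node 13 parent=10 cost=24
16. q=(13,10) nearest=3 d=4 new=(13,10) → add node 14 parent=3 cost=16
17. q=(14,17) nearest=4 d=1 new=(14,17) → add node 15 parent=4 cost=17
18. q=(25,34) nearest=4 d=16 new=(17,22) → blocked by [17,21]×[14,23], reject
19. q=(9,17) nearest=3 d=3 new=(9,17) → add node 16 parent=3 cost=15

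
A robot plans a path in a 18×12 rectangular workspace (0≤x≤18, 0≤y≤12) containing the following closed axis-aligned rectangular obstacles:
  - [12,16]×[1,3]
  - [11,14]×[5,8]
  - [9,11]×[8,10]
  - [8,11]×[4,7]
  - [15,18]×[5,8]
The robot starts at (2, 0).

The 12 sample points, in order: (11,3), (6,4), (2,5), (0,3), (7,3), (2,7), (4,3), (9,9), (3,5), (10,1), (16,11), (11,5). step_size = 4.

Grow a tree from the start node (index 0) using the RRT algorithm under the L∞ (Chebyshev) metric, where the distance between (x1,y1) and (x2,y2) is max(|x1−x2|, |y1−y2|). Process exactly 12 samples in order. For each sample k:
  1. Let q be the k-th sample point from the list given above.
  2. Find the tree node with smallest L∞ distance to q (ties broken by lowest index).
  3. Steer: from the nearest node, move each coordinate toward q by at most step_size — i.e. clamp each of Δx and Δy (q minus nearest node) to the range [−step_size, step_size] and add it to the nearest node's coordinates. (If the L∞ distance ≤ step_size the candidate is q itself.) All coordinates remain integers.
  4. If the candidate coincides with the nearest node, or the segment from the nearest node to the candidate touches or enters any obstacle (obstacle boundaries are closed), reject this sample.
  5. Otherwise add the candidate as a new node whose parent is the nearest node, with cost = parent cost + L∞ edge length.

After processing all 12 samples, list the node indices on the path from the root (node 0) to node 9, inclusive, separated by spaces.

1. q=(11,3) nearest=0 d=9 new=(6,3) → add node 1 parent=0 cost=4
2. q=(6,4) nearest=1 d=1 new=(6,4) → add node 2 parent=1 cost=5
3. q=(2,5) nearest=1 d=4 new=(2,5) → add node 3 parent=1 cost=8
4. q=(0,3) nearest=3 d=2 new=(0,3) → add node 4 parent=3 cost=10
5. q=(7,3) nearest=1 d=1 new=(7,3) → add node 5 parent=1 cost=5
6. q=(2,7) nearest=3 d=2 new=(2,7) → add node 6 parent=3 cost=10
7. q=(4,3) nearest=1 d=2 new=(4,3) → add node 7 parent=1 cost=6
8. q=(9,9) nearest=2 d=5 new=(9,8) → blocked by [9,11]×[8,10], reject
9. q=(3,5) nearest=3 d=1 new=(3,5) → add node 8 parent=3 cost=9
10. q=(10,1) nearest=5 d=3 new=(10,1) → add node 9 parent=5 cost=8
11. q=(16,11) nearest=5 d=9 new=(11,7) → blocked by [11,14]×[5,8], reject
12. q=(11,5) nearest=5 d=4 new=(11,5) → blocked by [11,14]×[5,8], reject

Path: 0 1 5 9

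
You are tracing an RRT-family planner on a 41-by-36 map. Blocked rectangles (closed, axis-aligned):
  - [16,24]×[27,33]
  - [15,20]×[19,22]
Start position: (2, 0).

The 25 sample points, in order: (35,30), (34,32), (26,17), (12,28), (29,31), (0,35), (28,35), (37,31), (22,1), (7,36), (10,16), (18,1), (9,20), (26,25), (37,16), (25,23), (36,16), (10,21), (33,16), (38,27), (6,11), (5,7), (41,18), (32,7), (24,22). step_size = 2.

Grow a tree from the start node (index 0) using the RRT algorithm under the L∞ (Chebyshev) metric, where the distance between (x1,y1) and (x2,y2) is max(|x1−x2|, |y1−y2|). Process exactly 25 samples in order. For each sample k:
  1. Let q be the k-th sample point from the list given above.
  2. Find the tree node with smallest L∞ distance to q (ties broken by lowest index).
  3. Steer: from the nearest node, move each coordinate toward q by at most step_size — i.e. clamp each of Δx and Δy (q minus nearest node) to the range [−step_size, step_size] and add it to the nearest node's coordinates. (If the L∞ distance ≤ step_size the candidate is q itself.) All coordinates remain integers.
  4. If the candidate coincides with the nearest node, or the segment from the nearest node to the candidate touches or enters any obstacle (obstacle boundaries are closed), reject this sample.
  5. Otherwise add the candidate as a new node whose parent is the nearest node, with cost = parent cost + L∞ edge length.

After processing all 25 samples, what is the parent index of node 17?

Parent of node 17: 12

1. q=(35,30) nearest=0 d=33 new=(4,2) → add node 1 parent=0 cost=2
2. q=(34,32) nearest=1 d=30 new=(6,4) → add node 2 parent=1 cost=4
3. q=(26,17) nearest=2 d=20 new=(8,6) → add node 3 parent=2 cost=6
4. q=(12,28) nearest=3 d=22 new=(10,8) → add node 4 parent=3 cost=8
5. q=(29,31) nearest=4 d=23 new=(12,10) → add node 5 parent=4 cost=10
6. q=(0,35) nearest=5 d=25 new=(10,12) → add node 6 parent=5 cost=12
7. q=(28,35) nearest=6 d=23 new=(12,14) → add node 7 parent=6 cost=14
8. q=(37,31) nearest=5 d=25 new=(14,12) → add node 8 parent=5 cost=12
9. q=(22,1) nearest=5 d=10 new=(14,8) → add node 9 parent=5 cost=12
10. q=(7,36) nearest=7 d=22 new=(10,16) → add node 10 parent=7 cost=16
11. q=(10,16) nearest=10 d=0 → coincident, reject
12. q=(18,1) nearest=9 d=7 new=(16,6) → add node 11 parent=9 cost=14
13. q=(9,20) nearest=10 d=4 new=(9,18) → add node 12 parent=10 cost=18
14. q=(26,25) nearest=8 d=13 new=(16,14) → add node 13 parent=8 cost=14
15. q=(37,16) nearest=11 d=21 new=(18,8) → add node 14 parent=11 cost=16
16. q=(25,23) nearest=13 d=9 new=(18,16) → add node 15 parent=13 cost=16
17. q=(36,16) nearest=14 d=18 new=(20,10) → add node 16 parent=14 cost=18
18. q=(10,21) nearest=12 d=3 new=(10,20) → add node 17 parent=12 cost=20
19. q=(33,16) nearest=16 d=13 new=(22,12) → add node 18 parent=16 cost=20
20. q=(38,27) nearest=18 d=16 new=(24,14) → add node 19 parent=18 cost=22
21. q=(6,11) nearest=4 d=4 new=(8,10) → add node 20 parent=4 cost=10
22. q=(5,7) nearest=2 d=3 new=(5,6) → add node 21 parent=2 cost=6
23. q=(41,18) nearest=19 d=17 new=(26,16) → add node 22 parent=19 cost=24
24. q=(32,7) nearest=19 d=8 new=(26,12) → add node 23 parent=19 cost=24
25. q=(24,22) nearest=15 d=6 new=(20,18) → add node 24 parent=15 cost=18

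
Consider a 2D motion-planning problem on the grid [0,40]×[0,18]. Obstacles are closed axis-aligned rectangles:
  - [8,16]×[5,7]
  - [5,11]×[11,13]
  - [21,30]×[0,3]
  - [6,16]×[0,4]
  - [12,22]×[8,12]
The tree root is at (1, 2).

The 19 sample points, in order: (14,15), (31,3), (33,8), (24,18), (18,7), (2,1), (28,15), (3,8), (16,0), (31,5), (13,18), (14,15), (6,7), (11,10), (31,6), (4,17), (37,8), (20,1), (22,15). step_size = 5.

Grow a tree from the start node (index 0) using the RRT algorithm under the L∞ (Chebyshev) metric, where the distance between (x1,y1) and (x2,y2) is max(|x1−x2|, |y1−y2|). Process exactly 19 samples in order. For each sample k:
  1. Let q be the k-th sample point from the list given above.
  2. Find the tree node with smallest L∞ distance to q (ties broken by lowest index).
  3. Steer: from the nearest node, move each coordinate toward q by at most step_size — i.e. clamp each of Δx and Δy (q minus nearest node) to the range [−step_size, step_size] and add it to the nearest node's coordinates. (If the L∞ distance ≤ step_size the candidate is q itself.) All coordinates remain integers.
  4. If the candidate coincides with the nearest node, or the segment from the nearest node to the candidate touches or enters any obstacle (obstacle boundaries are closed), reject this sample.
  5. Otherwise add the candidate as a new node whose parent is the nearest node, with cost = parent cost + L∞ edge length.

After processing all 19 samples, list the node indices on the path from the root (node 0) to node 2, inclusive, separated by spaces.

Path: 0 1 2

1. q=(14,15) nearest=0 d=13 new=(6,7) → add node 1 parent=0 cost=5
2. q=(31,3) nearest=1 d=25 new=(11,3) → blocked by [8,16]×[5,7], reject
3. q=(33,8) nearest=1 d=27 new=(11,8) → add node 2 parent=1 cost=10
4. q=(24,18) nearest=2 d=13 new=(16,13) → blocked by [12,22]×[8,12], reject
5. q=(18,7) nearest=2 d=7 new=(16,7) → blocked by [8,16]×[5,7], reject
6. q=(2,1) nearest=0 d=1 new=(2,1) → add node 3 parent=0 cost=1
7. q=(28,15) nearest=2 d=17 new=(16,13) → blocked by [12,22]×[8,12], reject
8. q=(3,8) nearest=1 d=3 new=(3,8) → add node 4 parent=1 cost=8
9. q=(16,0) nearest=2 d=8 new=(16,3) → blocked by [8,16]×[5,7], reject
10. q=(31,5) nearest=2 d=20 new=(16,5) → blocked by [8,16]×[5,7], reject
11. q=(13,18) nearest=2 d=10 new=(13,13) → blocked by [12,22]×[8,12], reject
12. q=(14,15) nearest=2 d=7 new=(14,13) → blocked by [12,22]×[8,12], reject
13. q=(6,7) nearest=1 d=0 → coincident, reject
14. q=(11,10) nearest=2 d=2 new=(11,10) → add node 5 parent=2 cost=12
15. q=(31,6) nearest=2 d=20 new=(16,6) → blocked by [8,16]×[5,7], reject
16. q=(4,17) nearest=5 d=7 new=(6,15) → blocked by [5,11]×[11,13], reject
17. q=(37,8) nearest=2 d=26 new=(16,8) → blocked by [12,22]×[8,12], reject
18. q=(20,1) nearest=2 d=9 new=(16,3) → blocked by [8,16]×[5,7], reject
19. q=(22,15) nearest=2 d=11 new=(16,13) → blocked by [12,22]×[8,12], reject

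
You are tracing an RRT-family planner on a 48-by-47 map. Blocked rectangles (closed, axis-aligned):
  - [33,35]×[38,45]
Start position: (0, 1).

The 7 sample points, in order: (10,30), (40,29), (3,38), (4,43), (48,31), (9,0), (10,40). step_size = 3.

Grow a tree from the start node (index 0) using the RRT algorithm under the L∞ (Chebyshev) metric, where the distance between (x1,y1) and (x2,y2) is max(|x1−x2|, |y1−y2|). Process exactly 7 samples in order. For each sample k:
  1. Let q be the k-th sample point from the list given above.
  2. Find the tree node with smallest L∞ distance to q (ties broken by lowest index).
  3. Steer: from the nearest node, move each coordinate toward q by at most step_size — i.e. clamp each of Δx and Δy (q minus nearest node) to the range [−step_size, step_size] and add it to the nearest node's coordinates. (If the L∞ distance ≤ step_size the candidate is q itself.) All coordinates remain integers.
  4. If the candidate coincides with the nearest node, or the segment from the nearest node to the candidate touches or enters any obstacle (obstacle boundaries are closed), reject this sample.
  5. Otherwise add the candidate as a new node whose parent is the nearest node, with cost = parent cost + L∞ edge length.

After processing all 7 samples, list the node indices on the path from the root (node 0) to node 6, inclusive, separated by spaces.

Path: 0 1 6

1. q=(10,30) nearest=0 d=29 new=(3,4) → add node 1 parent=0 cost=3
2. q=(40,29) nearest=1 d=37 new=(6,7) → add node 2 parent=1 cost=6
3. q=(3,38) nearest=2 d=31 new=(3,10) → add node 3 parent=2 cost=9
4. q=(4,43) nearest=3 d=33 new=(4,13) → add node 4 parent=3 cost=12
5. q=(48,31) nearest=2 d=42 new=(9,10) → add node 5 parent=2 cost=9
6. q=(9,0) nearest=1 d=6 new=(6,1) → add node 6 parent=1 cost=6
7. q=(10,40) nearest=4 d=27 new=(7,16) → add node 7 parent=4 cost=15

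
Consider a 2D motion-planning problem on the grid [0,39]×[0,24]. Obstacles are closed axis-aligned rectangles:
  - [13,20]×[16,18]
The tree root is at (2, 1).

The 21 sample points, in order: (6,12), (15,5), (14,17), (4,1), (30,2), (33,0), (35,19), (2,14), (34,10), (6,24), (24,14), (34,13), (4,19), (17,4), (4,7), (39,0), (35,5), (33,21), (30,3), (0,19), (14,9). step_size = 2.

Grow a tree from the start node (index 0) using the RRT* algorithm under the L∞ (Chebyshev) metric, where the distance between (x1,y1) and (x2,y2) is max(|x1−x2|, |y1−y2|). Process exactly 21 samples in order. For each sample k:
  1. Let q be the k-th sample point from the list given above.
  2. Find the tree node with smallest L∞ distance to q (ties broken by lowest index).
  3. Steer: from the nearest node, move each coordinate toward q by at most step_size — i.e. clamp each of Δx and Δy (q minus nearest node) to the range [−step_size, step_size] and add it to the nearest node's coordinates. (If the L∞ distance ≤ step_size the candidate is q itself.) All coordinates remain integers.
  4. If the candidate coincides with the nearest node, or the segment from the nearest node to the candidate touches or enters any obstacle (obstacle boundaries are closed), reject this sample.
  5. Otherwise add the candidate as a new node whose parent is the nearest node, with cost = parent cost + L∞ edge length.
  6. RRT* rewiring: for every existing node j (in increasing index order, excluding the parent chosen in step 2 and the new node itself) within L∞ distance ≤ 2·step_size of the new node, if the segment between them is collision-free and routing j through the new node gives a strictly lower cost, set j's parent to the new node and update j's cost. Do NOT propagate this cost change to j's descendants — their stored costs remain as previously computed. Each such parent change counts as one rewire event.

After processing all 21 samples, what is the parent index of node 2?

Parent of node 2: 1

1. q=(6,12) nearest=0 d=11 new=(4,3) → add node 1 parent=0 cost=2
2. q=(15,5) nearest=1 d=11 new=(6,5) → add node 2 parent=1 cost=4
3. q=(14,17) nearest=2 d=12 new=(8,7) → add node 3 parent=2 cost=6
4. q=(4,1) nearest=0 d=2 new=(4,1) → add node 4 parent=0 cost=2
5. q=(30,2) nearest=3 d=22 new=(10,5) → add node 5 parent=3 cost=8
6. q=(33,0) nearest=5 d=23 new=(12,3) → add node 6 parent=5 cost=10
7. q=(35,19) nearest=6 d=23 new=(14,5) → add node 7 parent=6 cost=12
8. q=(2,14) nearest=3 d=7 new=(6,9) → add node 8 parent=3 cost=8
9. q=(34,10) nearest=7 d=20 new=(16,7) → add node 9 parent=7 cost=14
10. q=(6,24) nearest=8 d=15 new=(6,11) → add node 10 parent=8 cost=10
11. q=(24,14) nearest=9 d=8 new=(18,9) → add node 11 parent=9 cost=16
12. q=(34,13) nearest=11 d=16 new=(20,11) → add node 12 parent=11 cost=18
13. q=(4,19) nearest=10 d=8 new=(4,13) → add node 13 parent=10 cost=12
14. q=(17,4) nearest=7 d=3 new=(16,4) → add node 14 parent=7 cost=14
15. q=(4,7) nearest=2 d=2 new=(4,7) → add node 15 parent=2 cost=6
16. q=(39,0) nearest=12 d=19 new=(22,9) → add node 16 parent=12 cost=20
17. q=(35,5) nearest=16 d=13 new=(24,7) → add node 17 parent=16 cost=22
18. q=(33,21) nearest=16 d=12 new=(24,11) → add node 18 parent=16 cost=22
19. q=(30,3) nearest=17 d=6 new=(26,5) → add node 19 parent=17 cost=24
20. q=(0,19) nearest=13 d=6 new=(2,15) → add node 20 parent=13 cost=14
21. q=(14,9) nearest=9 d=2 new=(14,9) → add node 21 parent=9 cost=16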